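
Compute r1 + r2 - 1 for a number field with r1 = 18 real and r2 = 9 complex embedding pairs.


By Dirichlet's unit theorem:
rank = r1 + r2 - 1
= 18 + 9 - 1
= 26

26


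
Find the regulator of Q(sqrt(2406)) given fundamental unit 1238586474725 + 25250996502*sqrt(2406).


epsilon = 1238586474725 + 25250996502*sqrt(2406)
= 2.4772e+12
R = ln(2.4772e+12)
= 28.5381

28.5381


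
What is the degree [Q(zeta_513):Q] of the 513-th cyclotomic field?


The degree equals Euler's totient phi(513).
513 = 3^3 * 19
phi(513) = 324

324


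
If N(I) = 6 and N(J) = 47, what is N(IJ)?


N(IJ) = N(I) * N(J)
= 6 * 47
= 282

282


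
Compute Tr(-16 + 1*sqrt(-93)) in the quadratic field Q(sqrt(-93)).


Tr(a + b*sqrt(d)) = (a + b*sqrt(d)) + (a - b*sqrt(d)) = 2a
= 2 * (-16)
= -32

-32


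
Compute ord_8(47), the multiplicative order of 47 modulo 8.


We want ord_8(47), the smallest k >= 1 with 47^k = 1 mod 8.
n = 8 = 2^3, phi(8) = 4; the order divides phi(n).
Divisors of 4: 1, 2, 4
Repeated squaring mod 8: 47^1 = 7, 47^2 = 1, 47^4 = 1
Test divisors in increasing order:
  k=1: 47^1 = 7 mod 8
  k=2: 47^2 = 1 mod 8  <- first divisor giving 1
Order = 2

2


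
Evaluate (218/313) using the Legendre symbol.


p = 313 is prime, so compute (218/313) with the reciprocity algorithm (Jacobi-symbol steps: pull out 2s via (2/n), flip via reciprocity, reduce):
  pull out 2: (2/313) = +1  (since 313 mod 8 = 1)
  reciprocity: (109/313) -> +(313/109)
  reduce: (95/109)
  reciprocity: (95/109) -> +(109/95)
  reduce: (14/95)
  pull out 2: (2/95) = +1  (since 95 mod 8 = 7)
  reciprocity: (7/95) -> -(95/7)
  reduce: (4/7)
  pull out 2: (2/7) = +1  (since 7 mod 8 = 7)
  pull out 2: (2/7) = +1  (since 7 mod 8 = 7)
  (1/7) = 1
Product of signs = -1
(218/313) = -1

-1


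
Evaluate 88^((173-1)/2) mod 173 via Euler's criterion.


p = 173 is prime and the exponent is (p-1)/2 = 86, so by Euler's criterion 88^86 = (88/173) = +1 or -1 mod 173.
Compute by square-and-multiply:
  86 = 64 + 16 + 4 + 2 (binary 1010110)
  Repeated squaring mod 173: 88^1 = 88, 88^2 = 132, 88^4 = 124, 88^8 = 152, 88^16 = 95, 88^32 = 29, 88^64 = 149
  88^86 = 88^64 * 88^16 * 88^4 * 88^2 = 149 * 95 * 124 * 132 mod 173
    149 * 95 = 14155 = 142 mod 173
    142 * 124 = 17608 = 135 mod 173
    135 * 132 = 17820 = 1 mod 173
  88^86 = 1 mod 173
Result 1: 88 is a quadratic residue mod 173.
88^86 mod 173 = 1

1


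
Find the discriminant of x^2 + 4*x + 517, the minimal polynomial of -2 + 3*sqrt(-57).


The element -2 + 3*sqrt(-57) has minimal polynomial:
x^2 + 4*x + 517
Discriminant = (4)^2 - 4*(517)
= 16 - 2068
= -2052

-2052


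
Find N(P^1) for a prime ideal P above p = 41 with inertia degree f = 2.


N(P^a) = p^(a*f)
= 41^(1*2)
= 41^2
= 1681

1681


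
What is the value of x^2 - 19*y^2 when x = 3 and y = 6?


x^2 - d*y^2
= 3^2 - 19*6^2
= 9 - 684
= -675

-675


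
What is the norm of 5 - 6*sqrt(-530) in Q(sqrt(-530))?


N(a + b*sqrt(d)) = a^2 - d*b^2
= (5)^2 - (-530)*(-6)^2
= 25 + 19080
= 19105

19105


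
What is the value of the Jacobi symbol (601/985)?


Compute (601/985) via quadratic reciprocity:
  reciprocity: (601/985) -> +(985/601)
  reduce: (384/601)
  pull out 2: (2/601) = +1  (since 601 mod 8 = 1)
  pull out 2: (2/601) = +1  (since 601 mod 8 = 1)
  pull out 2: (2/601) = +1  (since 601 mod 8 = 1)
  pull out 2: (2/601) = +1  (since 601 mod 8 = 1)
  pull out 2: (2/601) = +1  (since 601 mod 8 = 1)
  pull out 2: (2/601) = +1  (since 601 mod 8 = 1)
  pull out 2: (2/601) = +1  (since 601 mod 8 = 1)
  reciprocity: (3/601) -> +(601/3)
  reduce: (1/3)
  (1/3) = 1
Product of signs = 1

1


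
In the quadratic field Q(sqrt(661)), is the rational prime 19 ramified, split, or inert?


K = Q(sqrt(661)). Since d mod 4 = 1, disc(K) = 661.
Check p | disc: 661 mod 19 = 15.
p does not divide disc. Compute Legendre symbol (d/p):
15^((19-1)/2) mod 19 = -1
(d/p) = -1, so p is inert: (p) stays prime with e=1, f=2, g=1.
Therefore p is inert.

inert


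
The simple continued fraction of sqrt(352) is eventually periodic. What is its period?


Run the CF algorithm for sqrt(352).
a_0 = floor(sqrt(352)) = 18; set m_0=0, q_0=1.
Recurrence: m' = q*a - m,  q' = (d - m'^2)/q,  a' = floor((a_0 + m')/q').
  step 1: m=18, q=28, a=1
  step 2: m=10, q=9, a=3
  step 3: m=17, q=7, a=5
  step 4: m=18, q=4, a=9
  step 5: m=18, q=7, a=5
  step 6: m=17, q=9, a=3
  step 7: m=10, q=28, a=1
  step 8: m=18, q=1, a=36
a_8 = 2*a_0 = 36, so the period closes here.
sqrt(352) = [18; 1, 3, 5, 9, 5, 3, 1, 36]
Period length = 8

8


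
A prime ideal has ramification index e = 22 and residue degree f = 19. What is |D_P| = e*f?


|D_P| = e * f
= 22 * 19
= 418

418


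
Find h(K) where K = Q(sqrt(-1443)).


K = Q(sqrt(-1443)). d mod 4 = 1, so D = disc(K) = d = -1443
h(K) equals the number of primitive reduced positive-definite forms (a, b, c) = a*x^2 + b*x*y + c*y^2 with b^2 - 4ac = D,
where reduced means |b| <= a <= c, with b >= 0 whenever |b| = a or a = c, and primitive means gcd(a, b, c) = 1.
Reduced forces 3a^2 <= |D| = 1443, so 1 <= a <= 21; b must have the parity of D, and c = (b^2 - D)/(4a) must be an integer >= a.
Enumerate a = 1..21, b in [-a, a]:
  a=1: (1, 1, 361)  [1]
  a=2: none
  a=3: (3, 3, 121)  [1]
  a=4..10: none
  a=11: (11, -3, 33), (11, 3, 33)  [2]
  a=12: none
  a=13: (13, 13, 31)  [1]
  a=14..16: none
  a=17: (17, -11, 23), (17, 11, 23)  [2]
  a=18: none
  a=19: (19, 1, 19)  [1]
  a=20..21: none
Total reduced forms: 1 + 1 + 2 + 1 + 2 + 1 = 8
h = 8

8


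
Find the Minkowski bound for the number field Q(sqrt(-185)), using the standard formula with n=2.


d = -185, d mod 4 = 3, so disc(K) = 4d = -740; |disc(K)| = 740
Imaginary quadratic field, so n = 2, s = r2 = 1, r1 = 0
M = (n!/n^n) * (4/pi)^s * sqrt(|disc(K)|) = (2!/2^2) * (4/pi)^1 * sqrt(740)
= 0.5 * 1.273240 * 27.202941
= 17.3179

17.3179


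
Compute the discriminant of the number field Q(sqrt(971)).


For K = Q(sqrt(d)) with d squarefree: disc(K) = d if d = 1 mod 4, and disc(K) = 4d if d = 2 or 3 mod 4.
Here d = 971, and d mod 4 = 3.
d = 3 mod 4, not 1 (O_K = Z[sqrt(d)]), so disc(K) = 4d = 4 * (971) = 3884

3884


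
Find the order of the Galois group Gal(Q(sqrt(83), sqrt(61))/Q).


The 2 square roots of distinct primes are multiplicatively independent over Q,
so [K:Q] = 2^2 and Gal(K/Q) is isomorphic to (Z/2Z)^2.
|Gal| = 2^2 = 4

4


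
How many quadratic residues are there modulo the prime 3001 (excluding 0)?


For prime p, the number of non-zero quadratic residues is (p-1)/2.
= (3001-1)/2
= 1500

1500


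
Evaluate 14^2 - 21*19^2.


x^2 - d*y^2
= 14^2 - 21*19^2
= 196 - 7581
= -7385

-7385


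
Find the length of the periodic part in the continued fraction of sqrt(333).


Run the CF algorithm for sqrt(333).
a_0 = floor(sqrt(333)) = 18; set m_0=0, q_0=1.
Recurrence: m' = q*a - m,  q' = (d - m'^2)/q,  a' = floor((a_0 + m')/q').
  step 1: m=18, q=9, a=4
  step 2: m=18, q=1, a=36
a_2 = 2*a_0 = 36, so the period closes here.
sqrt(333) = [18; 4, 36]
Period length = 2

2


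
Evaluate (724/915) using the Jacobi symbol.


Compute (724/915) via quadratic reciprocity:
  pull out 2: (2/915) = -1  (since 915 mod 8 = 3)
  pull out 2: (2/915) = -1  (since 915 mod 8 = 3)
  reciprocity: (181/915) -> +(915/181)
  reduce: (10/181)
  pull out 2: (2/181) = -1  (since 181 mod 8 = 5)
  reciprocity: (5/181) -> +(181/5)
  reduce: (1/5)
  (1/5) = 1
Product of signs = -1

-1


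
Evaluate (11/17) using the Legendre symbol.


p = 17 is prime, so compute (11/17) with the reciprocity algorithm (Jacobi-symbol steps: pull out 2s via (2/n), flip via reciprocity, reduce):
  reciprocity: (11/17) -> +(17/11)
  reduce: (6/11)
  pull out 2: (2/11) = -1  (since 11 mod 8 = 3)
  reciprocity: (3/11) -> -(11/3)
  reduce: (2/3)
  pull out 2: (2/3) = -1  (since 3 mod 8 = 3)
  (1/3) = 1
Product of signs = -1
(11/17) = -1

-1


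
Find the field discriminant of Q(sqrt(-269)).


For K = Q(sqrt(d)) with d squarefree: disc(K) = d if d = 1 mod 4, and disc(K) = 4d if d = 2 or 3 mod 4.
Here d = -269, and d mod 4 = 3.
d = 3 mod 4, not 1 (O_K = Z[sqrt(d)]), so disc(K) = 4d = 4 * (-269) = -1076

-1076


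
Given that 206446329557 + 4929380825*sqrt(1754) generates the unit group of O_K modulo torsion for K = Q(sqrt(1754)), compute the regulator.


epsilon = 206446329557 + 4929380825*sqrt(1754)
= 4.1289e+11
R = ln(4.1289e+11)
= 26.7465

26.7465


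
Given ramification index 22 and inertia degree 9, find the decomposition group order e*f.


|D_P| = e * f
= 22 * 9
= 198

198


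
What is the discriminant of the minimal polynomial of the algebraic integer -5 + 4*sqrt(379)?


The element -5 + 4*sqrt(379) has minimal polynomial:
x^2 + 10*x - 6039
Discriminant = (10)^2 - 4*(-6039)
= 100 + 24156
= 24256

24256


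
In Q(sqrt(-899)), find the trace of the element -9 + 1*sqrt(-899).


Tr(a + b*sqrt(d)) = (a + b*sqrt(d)) + (a - b*sqrt(d)) = 2a
= 2 * (-9)
= -18

-18


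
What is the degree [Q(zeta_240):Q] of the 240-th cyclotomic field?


The degree equals Euler's totient phi(240).
240 = 2^4 * 3 * 5
phi(240) = 64

64


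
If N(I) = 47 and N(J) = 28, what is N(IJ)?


N(IJ) = N(I) * N(J)
= 47 * 28
= 1316

1316


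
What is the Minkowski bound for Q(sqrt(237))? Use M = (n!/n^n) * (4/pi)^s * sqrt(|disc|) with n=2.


d = 237, d mod 4 = 1, so disc(K) = d = 237; |disc(K)| = 237
Real quadratic field, so n = 2, s = r2 = 0, r1 = 2
M = (n!/n^n) * (4/pi)^s * sqrt(|disc(K)|) = (2!/2^2) * (4/pi)^0 * sqrt(237)
= 0.5 * 1.000000 * 15.394804
= 7.6974

7.6974


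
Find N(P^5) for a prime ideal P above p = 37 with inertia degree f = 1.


N(P^a) = p^(a*f)
= 37^(5*1)
= 37^5
= 69343957

69343957


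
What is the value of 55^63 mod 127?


p = 127 is prime and the exponent is (p-1)/2 = 63, so by Euler's criterion 55^63 = (55/127) = +1 or -1 mod 127.
Compute by square-and-multiply:
  63 = 32 + 16 + 8 + 4 + 2 + 1 (binary 111111)
  Repeated squaring mod 127: 55^1 = 55, 55^2 = 104, 55^4 = 21, 55^8 = 60, 55^16 = 44, 55^32 = 31
  55^63 = 55^32 * 55^16 * 55^8 * 55^4 * 55^2 * 55^1 = 31 * 44 * 60 * 21 * 104 * 55 mod 127
    31 * 44 = 1364 = 94 mod 127
    94 * 60 = 5640 = 52 mod 127
    52 * 21 = 1092 = 76 mod 127
    76 * 104 = 7904 = 30 mod 127
    30 * 55 = 1650 = 126 mod 127
  55^63 = 126 mod 127
Result 126 = p - 1 = -1 mod 127: 55 is a quadratic non-residue mod 127. As a residue in [0, p-1] the value is 126.
55^63 mod 127 = 126

126


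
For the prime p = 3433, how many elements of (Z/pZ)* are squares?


For prime p, the number of non-zero quadratic residues is (p-1)/2.
= (3433-1)/2
= 1716

1716


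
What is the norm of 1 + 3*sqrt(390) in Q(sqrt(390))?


N(a + b*sqrt(d)) = a^2 - d*b^2
= (1)^2 - (390)*(3)^2
= 1 - 3510
= -3509

-3509


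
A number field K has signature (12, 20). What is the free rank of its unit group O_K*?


By Dirichlet's unit theorem:
rank = r1 + r2 - 1
= 12 + 20 - 1
= 31

31


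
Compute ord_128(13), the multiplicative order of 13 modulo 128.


We want ord_128(13), the smallest k >= 1 with 13^k = 1 mod 128.
n = 128 = 2^7, phi(128) = 64; the order divides phi(n).
Divisors of 64: 1, 2, 4, 8, 16, 32, 64
Repeated squaring mod 128: 13^1 = 13, 13^2 = 41, 13^4 = 17, 13^8 = 33, 13^16 = 65, 13^32 = 1, 13^64 = 1
Test divisors in increasing order:
  k=1: 13^1 = 13 mod 128
  k=2: 13^2 = 41 mod 128
  k=4: 13^4 = 17 mod 128
  k=8: 13^8 = 33 mod 128
  k=16: 13^16 = 65 mod 128
  k=32: 13^32 = 1 mod 128  <- first divisor giving 1
Order = 32

32


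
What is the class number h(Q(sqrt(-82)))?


K = Q(sqrt(-82)). d mod 4 = 2, so D = disc(K) = 4d = -328
h(K) equals the number of primitive reduced positive-definite forms (a, b, c) = a*x^2 + b*x*y + c*y^2 with b^2 - 4ac = D,
where reduced means |b| <= a <= c, with b >= 0 whenever |b| = a or a = c, and primitive means gcd(a, b, c) = 1.
Reduced forces 3a^2 <= |D| = 328, so 1 <= a <= 10; b must have the parity of D, and c = (b^2 - D)/(4a) must be an integer >= a.
Enumerate a = 1..10, b in [-a, a]:
  a=1: (1, 0, 82)  [1]
  a=2: (2, 0, 41)  [1]
  a=3..6: none
  a=7: (7, -6, 13), (7, 6, 13)  [2]
  a=8..10: none
Total reduced forms: 1 + 1 + 2 = 4
h = 4

4


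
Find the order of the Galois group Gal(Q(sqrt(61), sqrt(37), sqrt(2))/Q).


The 3 square roots of distinct primes are multiplicatively independent over Q,
so [K:Q] = 2^3 and Gal(K/Q) is isomorphic to (Z/2Z)^3.
|Gal| = 2^3 = 8

8


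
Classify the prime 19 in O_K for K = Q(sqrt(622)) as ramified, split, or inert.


K = Q(sqrt(622)). Since d mod 4 = 2, disc(K) = 2488.
Check p | disc: 2488 mod 19 = 18.
p does not divide disc. Compute Legendre symbol (d/p):
14^((19-1)/2) mod 19 = -1
(d/p) = -1, so p is inert: (p) stays prime with e=1, f=2, g=1.
Therefore p is inert.

inert


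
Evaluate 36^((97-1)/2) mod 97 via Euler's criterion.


p = 97 is prime and the exponent is (p-1)/2 = 48, so by Euler's criterion 36^48 = (36/97) = +1 or -1 mod 97.
Compute by square-and-multiply:
  48 = 32 + 16 (binary 110000)
  Repeated squaring mod 97: 36^1 = 36, 36^2 = 35, 36^4 = 61, 36^8 = 35, 36^16 = 61, 36^32 = 35
  36^48 = 36^32 * 36^16 = 35 * 61 mod 97
    35 * 61 = 2135 = 1 mod 97
  36^48 = 1 mod 97
Result 1: 36 is a quadratic residue mod 97.
36^48 mod 97 = 1

1


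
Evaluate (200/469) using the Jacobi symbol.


Compute (200/469) via quadratic reciprocity:
  pull out 2: (2/469) = -1  (since 469 mod 8 = 5)
  pull out 2: (2/469) = -1  (since 469 mod 8 = 5)
  pull out 2: (2/469) = -1  (since 469 mod 8 = 5)
  reciprocity: (25/469) -> +(469/25)
  reduce: (19/25)
  reciprocity: (19/25) -> +(25/19)
  reduce: (6/19)
  pull out 2: (2/19) = -1  (since 19 mod 8 = 3)
  reciprocity: (3/19) -> -(19/3)
  reduce: (1/3)
  (1/3) = 1
Product of signs = -1

-1


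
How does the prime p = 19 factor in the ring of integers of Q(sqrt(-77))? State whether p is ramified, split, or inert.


K = Q(sqrt(-77)). Since d mod 4 = 3, disc(K) = -308.
Check p | disc: -308 mod 19 = 15.
p does not divide disc. Compute Legendre symbol (d/p):
18^((19-1)/2) mod 19 = -1
(d/p) = -1, so p is inert: (p) stays prime with e=1, f=2, g=1.
Therefore p is inert.

inert


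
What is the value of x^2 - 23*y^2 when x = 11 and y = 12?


x^2 - d*y^2
= 11^2 - 23*12^2
= 121 - 3312
= -3191

-3191


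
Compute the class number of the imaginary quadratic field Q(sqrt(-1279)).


K = Q(sqrt(-1279)). d mod 4 = 1, so D = disc(K) = d = -1279
h(K) equals the number of primitive reduced positive-definite forms (a, b, c) = a*x^2 + b*x*y + c*y^2 with b^2 - 4ac = D,
where reduced means |b| <= a <= c, with b >= 0 whenever |b| = a or a = c, and primitive means gcd(a, b, c) = 1.
Reduced forces 3a^2 <= |D| = 1279, so 1 <= a <= 20; b must have the parity of D, and c = (b^2 - D)/(4a) must be an integer >= a.
Enumerate a = 1..20, b in [-a, a]:
  a=1: (1, 1, 320)  [1]
  a=2: (2, -1, 160), (2, 1, 160)  [2]
  a=3: none
  a=4: (4, -1, 80), (4, 1, 80)  [2]
  a=5: (5, -1, 64), (5, 1, 64)  [2]
  a=6: none
  a=7: (7, -3, 46), (7, 3, 46)  [2]
  a=8: (8, -1, 40), (8, 1, 40)  [2]
  a=9: none
  a=10: (10, -9, 34), (10, -1, 32), (10, 1, 32), (10, 9, 34)  [4]
  a=11..13: none
  a=14: (14, -11, 25), (14, -3, 23), (14, 3, 23), (14, 11, 25)  [4]
  a=15: none
  a=16: (16, -1, 20), (16, 1, 20)  [2]
  a=17: (17, -9, 20), (17, 9, 20)  [2]
  a=18..20: none
Total reduced forms: 1 + 2 + 2 + 2 + 2 + 2 + 4 + 4 + 2 + 2 = 23
h = 23

23


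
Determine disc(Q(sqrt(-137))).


For K = Q(sqrt(d)) with d squarefree: disc(K) = d if d = 1 mod 4, and disc(K) = 4d if d = 2 or 3 mod 4.
Here d = -137, and d mod 4 = 3.
d = 3 mod 4, not 1 (O_K = Z[sqrt(d)]), so disc(K) = 4d = 4 * (-137) = -548

-548


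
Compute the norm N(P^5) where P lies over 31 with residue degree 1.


N(P^a) = p^(a*f)
= 31^(5*1)
= 31^5
= 28629151

28629151


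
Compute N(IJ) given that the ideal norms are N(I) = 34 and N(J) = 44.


N(IJ) = N(I) * N(J)
= 34 * 44
= 1496

1496


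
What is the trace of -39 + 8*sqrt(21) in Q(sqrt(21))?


Tr(a + b*sqrt(d)) = (a + b*sqrt(d)) + (a - b*sqrt(d)) = 2a
= 2 * (-39)
= -78

-78


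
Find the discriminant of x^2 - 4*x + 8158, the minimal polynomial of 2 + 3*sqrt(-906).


The element 2 + 3*sqrt(-906) has minimal polynomial:
x^2 - 4*x + 8158
Discriminant = (-4)^2 - 4*(8158)
= 16 - 32632
= -32616

-32616


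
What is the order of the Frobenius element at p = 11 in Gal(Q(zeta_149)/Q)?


The Frobenius at p in Gal(Q(zeta_n)/Q) = (Z/nZ)* is the class of p, so its order is ord_149(11), the smallest k >= 1 with 11^k = 1 mod 149.
n = 149 = 149, phi(149) = 148; the order divides phi(n).
Divisors of 148: 1, 2, 4, 37, 74, 148
Repeated squaring mod 149: 11^1 = 11, 11^2 = 121, 11^4 = 39, 11^8 = 31, 11^16 = 67, 11^32 = 19, 11^64 = 63, 11^128 = 95
Test divisors in increasing order:
  k=1: 11^1 = 11 mod 149
  k=2: 11^2 = 121 mod 149
  k=4: 11^4 = 39 mod 149
  k=37: 11^37 = 19 * 39 * 11 = 105 mod 149
  k=74: 11^74 = 63 * 31 * 121 = 148 mod 149
  k=148: 11^148 = 95 * 67 * 39 = 1 mod 149  <- first divisor giving 1
Order = 148

148


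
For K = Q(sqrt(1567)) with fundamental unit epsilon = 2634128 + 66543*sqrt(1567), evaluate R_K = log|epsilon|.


epsilon = 2634128 + 66543*sqrt(1567)
= 5.2683e+06
R = ln(5.2683e+06)
= 15.4772

15.4772


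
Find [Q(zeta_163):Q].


The degree equals Euler's totient phi(163).
163 = 163
phi(163) = 162

162


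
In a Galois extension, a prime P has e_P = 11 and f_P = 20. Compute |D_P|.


|D_P| = e * f
= 11 * 20
= 220

220


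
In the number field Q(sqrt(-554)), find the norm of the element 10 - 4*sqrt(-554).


N(a + b*sqrt(d)) = a^2 - d*b^2
= (10)^2 - (-554)*(-4)^2
= 100 + 8864
= 8964

8964


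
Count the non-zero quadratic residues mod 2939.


For prime p, the number of non-zero quadratic residues is (p-1)/2.
= (2939-1)/2
= 1469

1469


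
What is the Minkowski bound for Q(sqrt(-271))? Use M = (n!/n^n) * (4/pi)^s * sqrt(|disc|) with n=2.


d = -271, d mod 4 = 1, so disc(K) = d = -271; |disc(K)| = 271
Imaginary quadratic field, so n = 2, s = r2 = 1, r1 = 0
M = (n!/n^n) * (4/pi)^s * sqrt(|disc(K)|) = (2!/2^2) * (4/pi)^1 * sqrt(271)
= 0.5 * 1.273240 * 16.462078
= 10.4801

10.4801


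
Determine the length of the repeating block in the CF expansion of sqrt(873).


Run the CF algorithm for sqrt(873).
a_0 = floor(sqrt(873)) = 29; set m_0=0, q_0=1.
Recurrence: m' = q*a - m,  q' = (d - m'^2)/q,  a' = floor((a_0 + m')/q').
  step 1: m=29, q=32, a=1
  step 2: m=3, q=27, a=1
  step 3: m=24, q=11, a=4
  step 4: m=20, q=43, a=1
  step 5: m=23, q=8, a=6
  step 6: m=25, q=31, a=1
  step 7: m=6, q=27, a=1
  step 8: m=21, q=16, a=3
  step 9: m=27, q=9, a=6
  step 10: m=27, q=16, a=3
  step 11: m=21, q=27, a=1
  step 12: m=6, q=31, a=1
  step 13: m=25, q=8, a=6
  step 14: m=23, q=43, a=1
  step 15: m=20, q=11, a=4
  step 16: m=24, q=27, a=1
  step 17: m=3, q=32, a=1
  step 18: m=29, q=1, a=58
a_18 = 2*a_0 = 58, so the period closes here.
sqrt(873) = [29; 1, 1, 4, 1, 6, 1, 1, 3, 6, 3, 1, 1, 6, 1, 4, 1, 1, 58]
Period length = 18

18


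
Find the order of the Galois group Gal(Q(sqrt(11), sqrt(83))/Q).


The 2 square roots of distinct primes are multiplicatively independent over Q,
so [K:Q] = 2^2 and Gal(K/Q) is isomorphic to (Z/2Z)^2.
|Gal| = 2^2 = 4

4


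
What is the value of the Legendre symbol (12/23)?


p = 23 is prime, so compute (12/23) with the reciprocity algorithm (Jacobi-symbol steps: pull out 2s via (2/n), flip via reciprocity, reduce):
  pull out 2: (2/23) = +1  (since 23 mod 8 = 7)
  pull out 2: (2/23) = +1  (since 23 mod 8 = 7)
  reciprocity: (3/23) -> -(23/3)
  reduce: (2/3)
  pull out 2: (2/3) = -1  (since 3 mod 8 = 3)
  (1/3) = 1
Product of signs = 1
(12/23) = 1

1


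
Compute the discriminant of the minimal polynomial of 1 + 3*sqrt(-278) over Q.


The element 1 + 3*sqrt(-278) has minimal polynomial:
x^2 - 2*x + 2503
Discriminant = (-2)^2 - 4*(2503)
= 4 - 10012
= -10008

-10008


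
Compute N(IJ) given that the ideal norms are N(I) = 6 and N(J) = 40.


N(IJ) = N(I) * N(J)
= 6 * 40
= 240

240


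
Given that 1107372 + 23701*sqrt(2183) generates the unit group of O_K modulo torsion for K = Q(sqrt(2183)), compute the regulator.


epsilon = 1107372 + 23701*sqrt(2183)
= 2.2147e+06
R = ln(2.2147e+06)
= 14.6106

14.6106


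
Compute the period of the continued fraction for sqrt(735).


Run the CF algorithm for sqrt(735).
a_0 = floor(sqrt(735)) = 27; set m_0=0, q_0=1.
Recurrence: m' = q*a - m,  q' = (d - m'^2)/q,  a' = floor((a_0 + m')/q').
  step 1: m=27, q=6, a=9
  step 2: m=27, q=1, a=54
a_2 = 2*a_0 = 54, so the period closes here.
sqrt(735) = [27; 9, 54]
Period length = 2

2


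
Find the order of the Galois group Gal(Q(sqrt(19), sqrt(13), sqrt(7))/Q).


The 3 square roots of distinct primes are multiplicatively independent over Q,
so [K:Q] = 2^3 and Gal(K/Q) is isomorphic to (Z/2Z)^3.
|Gal| = 2^3 = 8

8


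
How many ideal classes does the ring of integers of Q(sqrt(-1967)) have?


K = Q(sqrt(-1967)). d mod 4 = 1, so D = disc(K) = d = -1967
h(K) equals the number of primitive reduced positive-definite forms (a, b, c) = a*x^2 + b*x*y + c*y^2 with b^2 - 4ac = D,
where reduced means |b| <= a <= c, with b >= 0 whenever |b| = a or a = c, and primitive means gcd(a, b, c) = 1.
Reduced forces 3a^2 <= |D| = 1967, so 1 <= a <= 25; b must have the parity of D, and c = (b^2 - D)/(4a) must be an integer >= a.
Enumerate a = 1..25, b in [-a, a]:
  a=1: (1, 1, 492)  [1]
  a=2: (2, -1, 246), (2, 1, 246)  [2]
  a=3: (3, -1, 164), (3, 1, 164)  [2]
  a=4: (4, -1, 123), (4, 1, 123)  [2]
  a=5: none
  a=6: (6, -5, 83), (6, -1, 82), (6, 1, 82), (6, 5, 83)  [4]
  a=7: (7, 7, 72)  [1]
  a=8: (8, -7, 63), (8, 7, 63)  [2]
  a=9: (9, -7, 56), (9, 7, 56)  [2]
  a=10..11: none
  a=12: (12, -7, 42), (12, -1, 41), (12, 1, 41), (12, 7, 42)  [4]
  a=13: (13, -3, 38), (13, 3, 38)  [2]
  a=14: (14, -7, 36), (14, 7, 36)  [2]
  a=15: none
  a=16: (16, -9, 32), (16, 9, 32)  [2]
  a=17: none
  a=18: (18, -11, 29), (18, -7, 28), (18, 7, 28), (18, 11, 29)  [4]
  a=19: (19, -3, 26), (19, 3, 26)  [2]
  a=20: none
  a=21: (21, -7, 24), (21, 7, 24)  [2]
  a=22..23: none
  a=24: (24, -23, 26), (24, 23, 26)  [2]
  a=25: none
Total reduced forms: 1 + 2 + 2 + 2 + 4 + 1 + 2 + 2 + 4 + 2 + 2 + 2 + 4 + 2 + 2 + 2 = 36
h = 36

36


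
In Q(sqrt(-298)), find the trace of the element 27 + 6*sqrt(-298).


Tr(a + b*sqrt(d)) = (a + b*sqrt(d)) + (a - b*sqrt(d)) = 2a
= 2 * (27)
= 54

54


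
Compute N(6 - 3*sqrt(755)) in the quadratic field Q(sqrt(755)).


N(a + b*sqrt(d)) = a^2 - d*b^2
= (6)^2 - (755)*(-3)^2
= 36 - 6795
= -6759

-6759


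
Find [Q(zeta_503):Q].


The degree equals Euler's totient phi(503).
503 = 503
phi(503) = 502

502


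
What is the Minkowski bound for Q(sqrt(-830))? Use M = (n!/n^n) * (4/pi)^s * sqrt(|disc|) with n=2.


d = -830, d mod 4 = 2, so disc(K) = 4d = -3320; |disc(K)| = 3320
Imaginary quadratic field, so n = 2, s = r2 = 1, r1 = 0
M = (n!/n^n) * (4/pi)^s * sqrt(|disc(K)|) = (2!/2^2) * (4/pi)^1 * sqrt(3320)
= 0.5 * 1.273240 * 57.619441
= 36.6817

36.6817


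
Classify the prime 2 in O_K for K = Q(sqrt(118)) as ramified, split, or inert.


K = Q(sqrt(118)). Since d mod 4 = 2, disc(K) = 472.
Check p | disc: 472 mod 2 = 0.
p divides disc, so p ramifies: (p) = P^2 with e=2, f=1, g=1.
Therefore p is ramified.

ramified


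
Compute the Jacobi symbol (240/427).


Compute (240/427) via quadratic reciprocity:
  pull out 2: (2/427) = -1  (since 427 mod 8 = 3)
  pull out 2: (2/427) = -1  (since 427 mod 8 = 3)
  pull out 2: (2/427) = -1  (since 427 mod 8 = 3)
  pull out 2: (2/427) = -1  (since 427 mod 8 = 3)
  reciprocity: (15/427) -> -(427/15)
  reduce: (7/15)
  reciprocity: (7/15) -> -(15/7)
  reduce: (1/7)
  (1/7) = 1
Product of signs = 1

1


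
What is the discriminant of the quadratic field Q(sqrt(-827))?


For K = Q(sqrt(d)) with d squarefree: disc(K) = d if d = 1 mod 4, and disc(K) = 4d if d = 2 or 3 mod 4.
Here d = -827, and d mod 4 = 1.
d = 1 mod 4 (O_K = Z[(1+sqrt(d))/2]), so disc(K) = d = -827

-827


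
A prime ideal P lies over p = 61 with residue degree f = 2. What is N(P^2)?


N(P^a) = p^(a*f)
= 61^(2*2)
= 61^4
= 13845841

13845841


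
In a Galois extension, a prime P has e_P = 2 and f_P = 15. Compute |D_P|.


|D_P| = e * f
= 2 * 15
= 30

30


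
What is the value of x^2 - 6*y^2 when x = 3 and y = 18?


x^2 - d*y^2
= 3^2 - 6*18^2
= 9 - 1944
= -1935

-1935


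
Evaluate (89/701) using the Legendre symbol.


p = 701 is prime, so compute (89/701) with the reciprocity algorithm (Jacobi-symbol steps: pull out 2s via (2/n), flip via reciprocity, reduce):
  reciprocity: (89/701) -> +(701/89)
  reduce: (78/89)
  pull out 2: (2/89) = +1  (since 89 mod 8 = 1)
  reciprocity: (39/89) -> +(89/39)
  reduce: (11/39)
  reciprocity: (11/39) -> -(39/11)
  reduce: (6/11)
  pull out 2: (2/11) = -1  (since 11 mod 8 = 3)
  reciprocity: (3/11) -> -(11/3)
  reduce: (2/3)
  pull out 2: (2/3) = -1  (since 3 mod 8 = 3)
  (1/3) = 1
Product of signs = 1
(89/701) = 1

1


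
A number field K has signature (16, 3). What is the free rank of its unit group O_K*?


By Dirichlet's unit theorem:
rank = r1 + r2 - 1
= 16 + 3 - 1
= 18

18


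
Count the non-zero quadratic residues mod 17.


For prime p, the number of non-zero quadratic residues is (p-1)/2.
= (17-1)/2
= 8

8


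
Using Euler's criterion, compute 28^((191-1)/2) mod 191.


p = 191 is prime and the exponent is (p-1)/2 = 95, so by Euler's criterion 28^95 = (28/191) = +1 or -1 mod 191.
Compute by square-and-multiply:
  95 = 64 + 16 + 8 + 4 + 2 + 1 (binary 1011111)
  Repeated squaring mod 191: 28^1 = 28, 28^2 = 20, 28^4 = 18, 28^8 = 133, 28^16 = 117, 28^32 = 128, 28^64 = 149
  28^95 = 28^64 * 28^16 * 28^8 * 28^4 * 28^2 * 28^1 = 149 * 117 * 133 * 18 * 20 * 28 mod 191
    149 * 117 = 17433 = 52 mod 191
    52 * 133 = 6916 = 40 mod 191
    40 * 18 = 720 = 147 mod 191
    147 * 20 = 2940 = 75 mod 191
    75 * 28 = 2100 = 190 mod 191
  28^95 = 190 mod 191
Result 190 = p - 1 = -1 mod 191: 28 is a quadratic non-residue mod 191. As a residue in [0, p-1] the value is 190.
28^95 mod 191 = 190

190


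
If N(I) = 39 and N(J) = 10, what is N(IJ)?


N(IJ) = N(I) * N(J)
= 39 * 10
= 390

390


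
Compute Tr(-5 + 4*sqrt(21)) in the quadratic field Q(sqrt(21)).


Tr(a + b*sqrt(d)) = (a + b*sqrt(d)) + (a - b*sqrt(d)) = 2a
= 2 * (-5)
= -10

-10


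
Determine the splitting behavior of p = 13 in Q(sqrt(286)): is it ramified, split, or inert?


K = Q(sqrt(286)). Since d mod 4 = 2, disc(K) = 1144.
Check p | disc: 1144 mod 13 = 0.
p divides disc, so p ramifies: (p) = P^2 with e=2, f=1, g=1.
Therefore p is ramified.

ramified


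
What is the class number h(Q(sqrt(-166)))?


K = Q(sqrt(-166)). d mod 4 = 2, so D = disc(K) = 4d = -664
h(K) equals the number of primitive reduced positive-definite forms (a, b, c) = a*x^2 + b*x*y + c*y^2 with b^2 - 4ac = D,
where reduced means |b| <= a <= c, with b >= 0 whenever |b| = a or a = c, and primitive means gcd(a, b, c) = 1.
Reduced forces 3a^2 <= |D| = 664, so 1 <= a <= 14; b must have the parity of D, and c = (b^2 - D)/(4a) must be an integer >= a.
Enumerate a = 1..14, b in [-a, a]:
  a=1: (1, 0, 166)  [1]
  a=2: (2, 0, 83)  [1]
  a=3..4: none
  a=5: (5, -4, 34), (5, 4, 34)  [2]
  a=6: none
  a=7: (7, -6, 25), (7, 6, 25)  [2]
  a=8..9: none
  a=10: (10, -4, 17), (10, 4, 17)  [2]
  a=11..12: none
  a=13: (13, -8, 14), (13, 8, 14)  [2]
  a=14: none
Total reduced forms: 1 + 1 + 2 + 2 + 2 + 2 = 10
h = 10

10


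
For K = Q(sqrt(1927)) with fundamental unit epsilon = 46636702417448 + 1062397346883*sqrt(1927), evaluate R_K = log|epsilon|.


epsilon = 46636702417448 + 1062397346883*sqrt(1927)
= 9.3273e+13
R = ln(9.3273e+13)
= 32.1666

32.1666


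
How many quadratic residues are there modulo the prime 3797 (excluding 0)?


For prime p, the number of non-zero quadratic residues is (p-1)/2.
= (3797-1)/2
= 1898

1898


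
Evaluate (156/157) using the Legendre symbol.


p = 157 is prime, so compute (156/157) with the reciprocity algorithm (Jacobi-symbol steps: pull out 2s via (2/n), flip via reciprocity, reduce):
  pull out 2: (2/157) = -1  (since 157 mod 8 = 5)
  pull out 2: (2/157) = -1  (since 157 mod 8 = 5)
  reciprocity: (39/157) -> +(157/39)
  reduce: (1/39)
  (1/39) = 1
Product of signs = 1
(156/157) = 1

1


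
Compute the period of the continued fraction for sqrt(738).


Run the CF algorithm for sqrt(738).
a_0 = floor(sqrt(738)) = 27; set m_0=0, q_0=1.
Recurrence: m' = q*a - m,  q' = (d - m'^2)/q,  a' = floor((a_0 + m')/q').
  step 1: m=27, q=9, a=6
  step 2: m=27, q=1, a=54
a_2 = 2*a_0 = 54, so the period closes here.
sqrt(738) = [27; 6, 54]
Period length = 2

2


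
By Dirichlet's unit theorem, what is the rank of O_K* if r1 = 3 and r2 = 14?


By Dirichlet's unit theorem:
rank = r1 + r2 - 1
= 3 + 14 - 1
= 16

16


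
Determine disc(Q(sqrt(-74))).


For K = Q(sqrt(d)) with d squarefree: disc(K) = d if d = 1 mod 4, and disc(K) = 4d if d = 2 or 3 mod 4.
Here d = -74, and d mod 4 = 2.
d = 2 mod 4, not 1 (O_K = Z[sqrt(d)]), so disc(K) = 4d = 4 * (-74) = -296

-296


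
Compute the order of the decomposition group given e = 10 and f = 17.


|D_P| = e * f
= 10 * 17
= 170

170


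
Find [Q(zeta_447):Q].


The degree equals Euler's totient phi(447).
447 = 3 * 149
phi(447) = 296

296


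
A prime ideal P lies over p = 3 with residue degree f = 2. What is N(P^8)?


N(P^a) = p^(a*f)
= 3^(8*2)
= 3^16
= 43046721

43046721


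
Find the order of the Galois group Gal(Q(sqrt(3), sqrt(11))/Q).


The 2 square roots of distinct primes are multiplicatively independent over Q,
so [K:Q] = 2^2 and Gal(K/Q) is isomorphic to (Z/2Z)^2.
|Gal| = 2^2 = 4

4


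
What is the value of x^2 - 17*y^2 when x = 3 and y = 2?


x^2 - d*y^2
= 3^2 - 17*2^2
= 9 - 68
= -59

-59


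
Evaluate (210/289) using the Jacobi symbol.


Compute (210/289) via quadratic reciprocity:
  pull out 2: (2/289) = +1  (since 289 mod 8 = 1)
  reciprocity: (105/289) -> +(289/105)
  reduce: (79/105)
  reciprocity: (79/105) -> +(105/79)
  reduce: (26/79)
  pull out 2: (2/79) = +1  (since 79 mod 8 = 7)
  reciprocity: (13/79) -> +(79/13)
  reduce: (1/13)
  (1/13) = 1
Product of signs = 1

1


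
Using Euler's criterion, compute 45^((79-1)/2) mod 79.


p = 79 is prime and the exponent is (p-1)/2 = 39, so by Euler's criterion 45^39 = (45/79) = +1 or -1 mod 79.
Compute by square-and-multiply:
  39 = 32 + 4 + 2 + 1 (binary 100111)
  Repeated squaring mod 79: 45^1 = 45, 45^2 = 50, 45^4 = 51, 45^8 = 73, 45^16 = 36, 45^32 = 32
  45^39 = 45^32 * 45^4 * 45^2 * 45^1 = 32 * 51 * 50 * 45 mod 79
    32 * 51 = 1632 = 52 mod 79
    52 * 50 = 2600 = 72 mod 79
    72 * 45 = 3240 = 1 mod 79
  45^39 = 1 mod 79
Result 1: 45 is a quadratic residue mod 79.
45^39 mod 79 = 1

1


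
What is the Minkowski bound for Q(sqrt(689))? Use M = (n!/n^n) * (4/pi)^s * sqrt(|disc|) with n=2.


d = 689, d mod 4 = 1, so disc(K) = d = 689; |disc(K)| = 689
Real quadratic field, so n = 2, s = r2 = 0, r1 = 2
M = (n!/n^n) * (4/pi)^s * sqrt(|disc(K)|) = (2!/2^2) * (4/pi)^0 * sqrt(689)
= 0.5 * 1.000000 * 26.248809
= 13.1244

13.1244


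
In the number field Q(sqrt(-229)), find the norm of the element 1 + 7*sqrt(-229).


N(a + b*sqrt(d)) = a^2 - d*b^2
= (1)^2 - (-229)*(7)^2
= 1 + 11221
= 11222

11222


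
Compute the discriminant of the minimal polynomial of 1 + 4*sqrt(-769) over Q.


The element 1 + 4*sqrt(-769) has minimal polynomial:
x^2 - 2*x + 12305
Discriminant = (-2)^2 - 4*(12305)
= 4 - 49220
= -49216

-49216


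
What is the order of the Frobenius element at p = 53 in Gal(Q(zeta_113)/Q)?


The Frobenius at p in Gal(Q(zeta_n)/Q) = (Z/nZ)* is the class of p, so its order is ord_113(53), the smallest k >= 1 with 53^k = 1 mod 113.
n = 113 = 113, phi(113) = 112; the order divides phi(n).
Divisors of 112: 1, 2, 4, 7, 8, 14, 16, 28, 56, 112
Repeated squaring mod 113: 53^1 = 53, 53^2 = 97, 53^4 = 30, 53^8 = 109, 53^16 = 16, 53^32 = 30, 53^64 = 109
Test divisors in increasing order:
  k=1: 53^1 = 53 mod 113
  k=2: 53^2 = 97 mod 113
  k=4: 53^4 = 30 mod 113
  k=7: 53^7 = 30 * 97 * 53 = 98 mod 113
  k=8: 53^8 = 109 mod 113
  k=14: 53^14 = 109 * 30 * 97 = 112 mod 113
  k=16: 53^16 = 16 mod 113
  k=28: 53^28 = 16 * 109 * 30 = 1 mod 113  <- first divisor giving 1
Order = 28

28


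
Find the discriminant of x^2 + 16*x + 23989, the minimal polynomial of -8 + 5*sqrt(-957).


The element -8 + 5*sqrt(-957) has minimal polynomial:
x^2 + 16*x + 23989
Discriminant = (16)^2 - 4*(23989)
= 256 - 95956
= -95700

-95700


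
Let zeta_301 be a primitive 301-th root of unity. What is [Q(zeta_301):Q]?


The degree equals Euler's totient phi(301).
301 = 7 * 43
phi(301) = 252

252


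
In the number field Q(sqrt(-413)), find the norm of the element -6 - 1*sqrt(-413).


N(a + b*sqrt(d)) = a^2 - d*b^2
= (-6)^2 - (-413)*(-1)^2
= 36 + 413
= 449

449


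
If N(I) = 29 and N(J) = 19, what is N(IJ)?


N(IJ) = N(I) * N(J)
= 29 * 19
= 551

551


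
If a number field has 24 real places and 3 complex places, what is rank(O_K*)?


By Dirichlet's unit theorem:
rank = r1 + r2 - 1
= 24 + 3 - 1
= 26

26


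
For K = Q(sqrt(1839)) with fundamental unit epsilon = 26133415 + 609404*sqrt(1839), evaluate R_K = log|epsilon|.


epsilon = 26133415 + 609404*sqrt(1839)
= 5.2267e+07
R = ln(5.2267e+07)
= 17.7719

17.7719


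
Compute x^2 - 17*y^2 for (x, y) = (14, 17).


x^2 - d*y^2
= 14^2 - 17*17^2
= 196 - 4913
= -4717

-4717


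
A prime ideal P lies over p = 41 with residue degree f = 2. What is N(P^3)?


N(P^a) = p^(a*f)
= 41^(3*2)
= 41^6
= 4750104241

4750104241


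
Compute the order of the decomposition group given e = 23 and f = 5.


|D_P| = e * f
= 23 * 5
= 115

115


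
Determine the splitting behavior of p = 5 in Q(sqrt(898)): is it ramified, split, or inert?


K = Q(sqrt(898)). Since d mod 4 = 2, disc(K) = 3592.
Check p | disc: 3592 mod 5 = 2.
p does not divide disc. Compute Legendre symbol (d/p):
3^((5-1)/2) mod 5 = -1
(d/p) = -1, so p is inert: (p) stays prime with e=1, f=2, g=1.
Therefore p is inert.

inert


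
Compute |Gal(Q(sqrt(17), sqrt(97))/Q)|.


The 2 square roots of distinct primes are multiplicatively independent over Q,
so [K:Q] = 2^2 and Gal(K/Q) is isomorphic to (Z/2Z)^2.
|Gal| = 2^2 = 4

4


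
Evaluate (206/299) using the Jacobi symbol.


Compute (206/299) via quadratic reciprocity:
  pull out 2: (2/299) = -1  (since 299 mod 8 = 3)
  reciprocity: (103/299) -> -(299/103)
  reduce: (93/103)
  reciprocity: (93/103) -> +(103/93)
  reduce: (10/93)
  pull out 2: (2/93) = -1  (since 93 mod 8 = 5)
  reciprocity: (5/93) -> +(93/5)
  reduce: (3/5)
  reciprocity: (3/5) -> +(5/3)
  reduce: (2/3)
  pull out 2: (2/3) = -1  (since 3 mod 8 = 3)
  (1/3) = 1
Product of signs = 1

1


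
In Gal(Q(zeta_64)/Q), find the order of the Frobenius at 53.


The Frobenius at p in Gal(Q(zeta_n)/Q) = (Z/nZ)* is the class of p, so its order is ord_64(53), the smallest k >= 1 with 53^k = 1 mod 64.
n = 64 = 2^6, phi(64) = 32; the order divides phi(n).
Divisors of 32: 1, 2, 4, 8, 16, 32
Repeated squaring mod 64: 53^1 = 53, 53^2 = 57, 53^4 = 49, 53^8 = 33, 53^16 = 1, 53^32 = 1
Test divisors in increasing order:
  k=1: 53^1 = 53 mod 64
  k=2: 53^2 = 57 mod 64
  k=4: 53^4 = 49 mod 64
  k=8: 53^8 = 33 mod 64
  k=16: 53^16 = 1 mod 64  <- first divisor giving 1
Order = 16

16


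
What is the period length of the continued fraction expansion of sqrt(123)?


Run the CF algorithm for sqrt(123).
a_0 = floor(sqrt(123)) = 11; set m_0=0, q_0=1.
Recurrence: m' = q*a - m,  q' = (d - m'^2)/q,  a' = floor((a_0 + m')/q').
  step 1: m=11, q=2, a=11
  step 2: m=11, q=1, a=22
a_2 = 2*a_0 = 22, so the period closes here.
sqrt(123) = [11; 11, 22]
Period length = 2

2


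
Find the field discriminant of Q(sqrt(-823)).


For K = Q(sqrt(d)) with d squarefree: disc(K) = d if d = 1 mod 4, and disc(K) = 4d if d = 2 or 3 mod 4.
Here d = -823, and d mod 4 = 1.
d = 1 mod 4 (O_K = Z[(1+sqrt(d))/2]), so disc(K) = d = -823

-823


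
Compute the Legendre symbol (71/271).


p = 271 is prime, so compute (71/271) with the reciprocity algorithm (Jacobi-symbol steps: pull out 2s via (2/n), flip via reciprocity, reduce):
  reciprocity: (71/271) -> -(271/71)
  reduce: (58/71)
  pull out 2: (2/71) = +1  (since 71 mod 8 = 7)
  reciprocity: (29/71) -> +(71/29)
  reduce: (13/29)
  reciprocity: (13/29) -> +(29/13)
  reduce: (3/13)
  reciprocity: (3/13) -> +(13/3)
  reduce: (1/3)
  (1/3) = 1
Product of signs = -1
(71/271) = -1

-1


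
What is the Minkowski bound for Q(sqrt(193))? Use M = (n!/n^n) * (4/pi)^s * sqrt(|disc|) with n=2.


d = 193, d mod 4 = 1, so disc(K) = d = 193; |disc(K)| = 193
Real quadratic field, so n = 2, s = r2 = 0, r1 = 2
M = (n!/n^n) * (4/pi)^s * sqrt(|disc(K)|) = (2!/2^2) * (4/pi)^0 * sqrt(193)
= 0.5 * 1.000000 * 13.892444
= 6.9462

6.9462


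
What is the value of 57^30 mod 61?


p = 61 is prime and the exponent is (p-1)/2 = 30, so by Euler's criterion 57^30 = (57/61) = +1 or -1 mod 61.
Compute by square-and-multiply:
  30 = 16 + 8 + 4 + 2 (binary 11110)
  Repeated squaring mod 61: 57^1 = 57, 57^2 = 16, 57^4 = 12, 57^8 = 22, 57^16 = 57
  57^30 = 57^16 * 57^8 * 57^4 * 57^2 = 57 * 22 * 12 * 16 mod 61
    57 * 22 = 1254 = 34 mod 61
    34 * 12 = 408 = 42 mod 61
    42 * 16 = 672 = 1 mod 61
  57^30 = 1 mod 61
Result 1: 57 is a quadratic residue mod 61.
57^30 mod 61 = 1

1


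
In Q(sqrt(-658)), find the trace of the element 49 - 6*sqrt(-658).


Tr(a + b*sqrt(d)) = (a + b*sqrt(d)) + (a - b*sqrt(d)) = 2a
= 2 * (49)
= 98

98


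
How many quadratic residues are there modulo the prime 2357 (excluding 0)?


For prime p, the number of non-zero quadratic residues is (p-1)/2.
= (2357-1)/2
= 1178

1178


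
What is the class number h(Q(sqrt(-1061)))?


K = Q(sqrt(-1061)). d mod 4 = 3, so D = disc(K) = 4d = -4244
h(K) equals the number of primitive reduced positive-definite forms (a, b, c) = a*x^2 + b*x*y + c*y^2 with b^2 - 4ac = D,
where reduced means |b| <= a <= c, with b >= 0 whenever |b| = a or a = c, and primitive means gcd(a, b, c) = 1.
Reduced forces 3a^2 <= |D| = 4244, so 1 <= a <= 37; b must have the parity of D, and c = (b^2 - D)/(4a) must be an integer >= a.
Enumerate a = 1..37, b in [-a, a]:
  a=1: (1, 0, 1061)  [1]
  a=2: (2, 2, 531)  [1]
  a=3: (3, -2, 354), (3, 2, 354)  [2]
  a=4: none
  a=5: (5, -4, 213), (5, 4, 213)  [2]
  a=6: (6, -2, 177), (6, 2, 177)  [2]
  a=7..8: none
  a=9: (9, -2, 118), (9, 2, 118)  [2]
  a=10: (10, -6, 107), (10, 6, 107)  [2]
  a=11..14: none
  a=15: (15, -14, 74), (15, -4, 71), (15, 4, 71), (15, 14, 74)  [4]
  a=16..17: none
  a=18: (18, -2, 59), (18, 2, 59)  [2]
  a=19..24: none
  a=25: (25, -16, 45), (25, 16, 45)  [2]
  a=26: none
  a=27: (27, -20, 43), (27, 20, 43)  [2]
  a=28..29: none
  a=30: (30, -26, 41), (30, -14, 37), (30, 14, 37), (30, 26, 41)  [4]
  a=31..37: none
Total reduced forms: 1 + 1 + 2 + 2 + 2 + 2 + 2 + 4 + 2 + 2 + 2 + 4 = 26
h = 26

26


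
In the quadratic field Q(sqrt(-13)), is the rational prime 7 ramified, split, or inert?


K = Q(sqrt(-13)). Since d mod 4 = 3, disc(K) = -52.
Check p | disc: -52 mod 7 = 4.
p does not divide disc. Compute Legendre symbol (d/p):
1^((7-1)/2) mod 7 = 1
(d/p) = 1, so p splits: (p) = P*P' with e=1, f=1, g=2.
Therefore p is split.

split


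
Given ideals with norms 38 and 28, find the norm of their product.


N(IJ) = N(I) * N(J)
= 38 * 28
= 1064

1064


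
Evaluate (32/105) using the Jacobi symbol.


Compute (32/105) via quadratic reciprocity:
  pull out 2: (2/105) = +1  (since 105 mod 8 = 1)
  pull out 2: (2/105) = +1  (since 105 mod 8 = 1)
  pull out 2: (2/105) = +1  (since 105 mod 8 = 1)
  pull out 2: (2/105) = +1  (since 105 mod 8 = 1)
  pull out 2: (2/105) = +1  (since 105 mod 8 = 1)
  (1/105) = 1
Product of signs = 1

1


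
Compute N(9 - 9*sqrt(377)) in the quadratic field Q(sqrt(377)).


N(a + b*sqrt(d)) = a^2 - d*b^2
= (9)^2 - (377)*(-9)^2
= 81 - 30537
= -30456

-30456
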